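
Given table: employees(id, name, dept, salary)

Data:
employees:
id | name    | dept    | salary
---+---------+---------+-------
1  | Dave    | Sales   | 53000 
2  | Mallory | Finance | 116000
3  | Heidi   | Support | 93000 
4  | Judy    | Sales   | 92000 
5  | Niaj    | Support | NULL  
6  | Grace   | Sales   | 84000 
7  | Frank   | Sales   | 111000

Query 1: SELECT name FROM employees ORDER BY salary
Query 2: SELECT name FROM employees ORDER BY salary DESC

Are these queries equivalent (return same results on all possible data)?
No, not equivalent

Query 1 returns: [('Niaj',), ('Dave',), ('Grace',), ('Judy',), ('Heidi',), ('Frank',), ('Mallory',)]
Query 2 returns: [('Mallory',), ('Frank',), ('Heidi',), ('Judy',), ('Grace',), ('Dave',), ('Niaj',)]

Reason: ASC vs DESC gives opposite ordering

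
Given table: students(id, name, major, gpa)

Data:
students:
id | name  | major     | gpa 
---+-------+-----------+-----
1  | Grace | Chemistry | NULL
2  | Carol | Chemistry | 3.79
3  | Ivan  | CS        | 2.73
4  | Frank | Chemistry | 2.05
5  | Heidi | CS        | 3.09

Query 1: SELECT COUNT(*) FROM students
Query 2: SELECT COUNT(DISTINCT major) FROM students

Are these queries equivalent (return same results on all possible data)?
No, not equivalent

Query 1 returns: [(5,)]
Query 2 returns: [(2,)]

Reason: COUNT(*) counts rows, COUNT(DISTINCT major) counts unique majors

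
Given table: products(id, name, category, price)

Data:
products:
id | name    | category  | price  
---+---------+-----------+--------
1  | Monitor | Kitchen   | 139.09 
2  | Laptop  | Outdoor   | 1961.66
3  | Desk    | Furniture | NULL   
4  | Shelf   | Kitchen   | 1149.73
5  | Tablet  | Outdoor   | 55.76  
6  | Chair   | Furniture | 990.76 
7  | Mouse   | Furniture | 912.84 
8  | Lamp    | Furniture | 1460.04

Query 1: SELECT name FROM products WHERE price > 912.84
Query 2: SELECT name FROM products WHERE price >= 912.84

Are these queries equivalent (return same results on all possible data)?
No, not equivalent

Query 1 returns: [('Laptop',), ('Shelf',), ('Chair',), ('Lamp',)]
Query 2 returns: [('Laptop',), ('Shelf',), ('Chair',), ('Mouse',), ('Lamp',)]

Reason: > vs >= gives different results when price = 912.84 exists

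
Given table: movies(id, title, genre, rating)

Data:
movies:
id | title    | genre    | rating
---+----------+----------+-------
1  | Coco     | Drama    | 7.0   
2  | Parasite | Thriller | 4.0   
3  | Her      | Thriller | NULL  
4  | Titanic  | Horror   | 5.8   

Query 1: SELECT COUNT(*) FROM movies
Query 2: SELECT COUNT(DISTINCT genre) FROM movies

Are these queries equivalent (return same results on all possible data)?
No, not equivalent

Query 1 returns: [(4,)]
Query 2 returns: [(3,)]

Reason: COUNT(*) counts rows, COUNT(DISTINCT genre) counts unique genres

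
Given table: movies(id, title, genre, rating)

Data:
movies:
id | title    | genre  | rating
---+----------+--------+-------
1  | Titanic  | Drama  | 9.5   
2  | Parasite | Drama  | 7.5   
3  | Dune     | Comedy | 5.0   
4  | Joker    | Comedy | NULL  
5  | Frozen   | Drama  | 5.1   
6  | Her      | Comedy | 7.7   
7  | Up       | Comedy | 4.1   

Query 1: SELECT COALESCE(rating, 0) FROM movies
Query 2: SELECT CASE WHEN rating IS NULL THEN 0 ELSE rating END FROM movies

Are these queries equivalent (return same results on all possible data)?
Yes, equivalent

Both queries return: [(0,), (4.1,), (5.0,), (5.1,), (7.5,), (7.7,), (9.5,)]

Reason: COALESCE vs CASE for NULL handling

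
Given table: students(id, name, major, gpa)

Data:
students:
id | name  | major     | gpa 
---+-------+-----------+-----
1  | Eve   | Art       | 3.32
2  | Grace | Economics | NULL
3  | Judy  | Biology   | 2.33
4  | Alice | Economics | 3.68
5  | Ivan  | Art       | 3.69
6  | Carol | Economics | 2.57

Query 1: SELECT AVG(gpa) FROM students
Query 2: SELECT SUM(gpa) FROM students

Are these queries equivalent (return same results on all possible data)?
No, not equivalent

Query 1 returns: [(3.118,)]
Query 2 returns: [(15.59,)]

Reason: AVG vs SUM give different aggregate values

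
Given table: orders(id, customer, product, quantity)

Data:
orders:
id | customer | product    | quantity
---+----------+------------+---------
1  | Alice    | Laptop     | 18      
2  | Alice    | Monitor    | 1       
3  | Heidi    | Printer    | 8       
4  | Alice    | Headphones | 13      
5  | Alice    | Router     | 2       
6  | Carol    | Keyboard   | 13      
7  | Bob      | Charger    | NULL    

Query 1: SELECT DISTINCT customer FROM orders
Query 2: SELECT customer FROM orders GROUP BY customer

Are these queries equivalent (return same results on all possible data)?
Yes, equivalent

Both queries return: [('Alice',), ('Bob',), ('Carol',), ('Heidi',)]

Reason: Both get unique customers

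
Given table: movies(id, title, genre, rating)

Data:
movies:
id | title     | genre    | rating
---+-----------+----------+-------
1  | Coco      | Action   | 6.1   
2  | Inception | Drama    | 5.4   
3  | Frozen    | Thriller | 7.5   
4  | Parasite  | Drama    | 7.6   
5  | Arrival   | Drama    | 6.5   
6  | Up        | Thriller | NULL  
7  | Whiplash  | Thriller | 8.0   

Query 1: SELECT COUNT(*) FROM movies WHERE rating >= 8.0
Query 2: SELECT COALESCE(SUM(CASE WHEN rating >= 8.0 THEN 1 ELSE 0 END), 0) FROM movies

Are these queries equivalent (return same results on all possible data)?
Yes, equivalent

Both queries return: [(1,)]

Reason: COUNT with WHERE vs conditional SUM (COALESCE handles empty-table NULL)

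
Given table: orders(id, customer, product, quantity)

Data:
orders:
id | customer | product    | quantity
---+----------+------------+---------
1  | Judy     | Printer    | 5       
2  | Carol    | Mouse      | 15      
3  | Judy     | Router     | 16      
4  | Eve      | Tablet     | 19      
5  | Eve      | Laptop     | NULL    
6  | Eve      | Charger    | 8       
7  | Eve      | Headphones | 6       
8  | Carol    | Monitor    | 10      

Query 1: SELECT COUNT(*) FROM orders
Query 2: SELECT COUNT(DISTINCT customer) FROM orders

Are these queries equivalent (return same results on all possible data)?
No, not equivalent

Query 1 returns: [(8,)]
Query 2 returns: [(3,)]

Reason: COUNT(*) counts rows, COUNT(DISTINCT customer) counts unique customers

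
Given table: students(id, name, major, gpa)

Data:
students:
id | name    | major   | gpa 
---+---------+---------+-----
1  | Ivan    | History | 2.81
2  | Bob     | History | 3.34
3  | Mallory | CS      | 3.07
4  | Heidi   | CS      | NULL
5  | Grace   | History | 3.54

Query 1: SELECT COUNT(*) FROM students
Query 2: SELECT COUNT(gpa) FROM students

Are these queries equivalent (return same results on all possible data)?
No, not equivalent

Query 1 returns: [(5,)]
Query 2 returns: [(4,)]

Reason: COUNT(*) includes NULLs, COUNT(column) excludes them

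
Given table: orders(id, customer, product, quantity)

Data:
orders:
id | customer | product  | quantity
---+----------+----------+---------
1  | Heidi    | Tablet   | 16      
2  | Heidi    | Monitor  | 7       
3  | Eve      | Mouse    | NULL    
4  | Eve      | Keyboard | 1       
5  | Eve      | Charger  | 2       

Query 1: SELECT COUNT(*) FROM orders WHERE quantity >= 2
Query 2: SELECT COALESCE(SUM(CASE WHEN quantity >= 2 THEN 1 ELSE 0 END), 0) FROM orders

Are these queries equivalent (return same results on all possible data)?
Yes, equivalent

Both queries return: [(3,)]

Reason: COUNT with WHERE vs conditional SUM (COALESCE handles empty-table NULL)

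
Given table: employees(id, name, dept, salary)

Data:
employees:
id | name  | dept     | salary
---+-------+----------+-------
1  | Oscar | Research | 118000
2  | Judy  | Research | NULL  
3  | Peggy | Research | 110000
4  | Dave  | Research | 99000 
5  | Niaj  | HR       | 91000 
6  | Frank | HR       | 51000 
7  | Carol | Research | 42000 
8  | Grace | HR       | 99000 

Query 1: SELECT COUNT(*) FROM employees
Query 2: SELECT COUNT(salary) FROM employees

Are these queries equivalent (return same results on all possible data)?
No, not equivalent

Query 1 returns: [(8,)]
Query 2 returns: [(7,)]

Reason: COUNT(*) includes NULLs, COUNT(column) excludes them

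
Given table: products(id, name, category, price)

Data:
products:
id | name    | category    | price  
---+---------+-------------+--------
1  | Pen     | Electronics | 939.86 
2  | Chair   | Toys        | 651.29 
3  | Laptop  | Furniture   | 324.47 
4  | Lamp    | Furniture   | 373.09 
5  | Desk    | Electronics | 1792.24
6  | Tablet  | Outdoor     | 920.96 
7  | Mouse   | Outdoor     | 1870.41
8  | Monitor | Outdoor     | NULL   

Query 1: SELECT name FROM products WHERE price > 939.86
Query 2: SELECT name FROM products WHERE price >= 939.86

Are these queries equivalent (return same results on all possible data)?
No, not equivalent

Query 1 returns: [('Desk',), ('Mouse',)]
Query 2 returns: [('Pen',), ('Desk',), ('Mouse',)]

Reason: > vs >= gives different results when price = 939.86 exists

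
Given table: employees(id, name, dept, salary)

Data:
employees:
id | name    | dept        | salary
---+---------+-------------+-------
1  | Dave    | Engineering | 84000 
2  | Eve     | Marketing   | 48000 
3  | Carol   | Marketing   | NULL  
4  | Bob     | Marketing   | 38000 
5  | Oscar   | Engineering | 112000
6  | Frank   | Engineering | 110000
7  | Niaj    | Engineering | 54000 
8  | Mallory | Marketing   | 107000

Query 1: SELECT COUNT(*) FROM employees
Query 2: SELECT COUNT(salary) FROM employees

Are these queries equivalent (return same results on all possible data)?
No, not equivalent

Query 1 returns: [(8,)]
Query 2 returns: [(7,)]

Reason: COUNT(*) includes NULLs, COUNT(column) excludes them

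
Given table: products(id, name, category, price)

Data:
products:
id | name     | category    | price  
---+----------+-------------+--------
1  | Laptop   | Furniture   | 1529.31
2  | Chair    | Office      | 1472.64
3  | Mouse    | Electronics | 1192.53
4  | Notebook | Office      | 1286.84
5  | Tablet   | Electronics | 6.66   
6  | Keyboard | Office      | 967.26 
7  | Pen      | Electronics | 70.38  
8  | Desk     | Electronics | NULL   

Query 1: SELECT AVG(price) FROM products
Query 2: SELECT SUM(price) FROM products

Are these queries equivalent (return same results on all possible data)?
No, not equivalent

Query 1 returns: [(932.2314285714285,)]
Query 2 returns: [(6525.62,)]

Reason: AVG vs SUM give different aggregate values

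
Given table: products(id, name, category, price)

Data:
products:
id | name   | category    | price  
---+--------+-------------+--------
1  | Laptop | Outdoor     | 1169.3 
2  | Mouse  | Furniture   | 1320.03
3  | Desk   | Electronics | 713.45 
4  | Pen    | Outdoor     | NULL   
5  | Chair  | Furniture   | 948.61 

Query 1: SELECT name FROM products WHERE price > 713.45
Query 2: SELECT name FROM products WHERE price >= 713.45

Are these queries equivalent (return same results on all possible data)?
No, not equivalent

Query 1 returns: [('Laptop',), ('Mouse',), ('Chair',)]
Query 2 returns: [('Laptop',), ('Mouse',), ('Desk',), ('Chair',)]

Reason: > vs >= gives different results when price = 713.45 exists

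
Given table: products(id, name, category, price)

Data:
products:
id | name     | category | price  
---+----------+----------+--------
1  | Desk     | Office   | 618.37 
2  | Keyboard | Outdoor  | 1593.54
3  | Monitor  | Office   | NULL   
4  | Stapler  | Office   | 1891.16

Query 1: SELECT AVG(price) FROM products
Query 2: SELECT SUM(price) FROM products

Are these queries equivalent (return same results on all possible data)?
No, not equivalent

Query 1 returns: [(1367.6899999999998,)]
Query 2 returns: [(4103.07,)]

Reason: AVG vs SUM give different aggregate values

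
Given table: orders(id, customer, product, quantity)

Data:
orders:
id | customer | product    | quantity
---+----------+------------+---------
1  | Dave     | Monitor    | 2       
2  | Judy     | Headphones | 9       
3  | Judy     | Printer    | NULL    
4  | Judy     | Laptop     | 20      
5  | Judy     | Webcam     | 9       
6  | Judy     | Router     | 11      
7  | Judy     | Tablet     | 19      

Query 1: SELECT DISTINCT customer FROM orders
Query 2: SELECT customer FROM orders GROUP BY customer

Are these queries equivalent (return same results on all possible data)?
Yes, equivalent

Both queries return: [('Dave',), ('Judy',)]

Reason: Both get unique customers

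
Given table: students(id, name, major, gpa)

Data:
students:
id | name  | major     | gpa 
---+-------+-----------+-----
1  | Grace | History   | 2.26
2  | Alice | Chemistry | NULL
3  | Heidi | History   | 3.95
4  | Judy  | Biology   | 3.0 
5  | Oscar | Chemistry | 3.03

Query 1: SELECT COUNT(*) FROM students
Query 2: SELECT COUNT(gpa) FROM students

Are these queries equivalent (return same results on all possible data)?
No, not equivalent

Query 1 returns: [(5,)]
Query 2 returns: [(4,)]

Reason: COUNT(*) includes NULLs, COUNT(column) excludes them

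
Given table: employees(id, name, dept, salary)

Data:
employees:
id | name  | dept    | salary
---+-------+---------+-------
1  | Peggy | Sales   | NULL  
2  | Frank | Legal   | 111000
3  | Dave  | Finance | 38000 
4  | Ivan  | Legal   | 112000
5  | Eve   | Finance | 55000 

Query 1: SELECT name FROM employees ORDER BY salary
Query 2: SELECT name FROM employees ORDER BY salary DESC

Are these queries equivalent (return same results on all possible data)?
No, not equivalent

Query 1 returns: [('Peggy',), ('Dave',), ('Eve',), ('Frank',), ('Ivan',)]
Query 2 returns: [('Ivan',), ('Frank',), ('Eve',), ('Dave',), ('Peggy',)]

Reason: ASC vs DESC gives opposite ordering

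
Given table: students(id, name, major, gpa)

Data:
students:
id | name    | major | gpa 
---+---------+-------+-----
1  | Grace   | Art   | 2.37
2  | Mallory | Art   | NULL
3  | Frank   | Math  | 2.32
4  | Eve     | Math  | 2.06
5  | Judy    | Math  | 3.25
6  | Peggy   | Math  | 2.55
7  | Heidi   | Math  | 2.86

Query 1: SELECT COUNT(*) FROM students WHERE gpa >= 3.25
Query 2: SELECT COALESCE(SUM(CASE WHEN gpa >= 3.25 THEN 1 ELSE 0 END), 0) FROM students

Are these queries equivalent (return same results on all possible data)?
Yes, equivalent

Both queries return: [(1,)]

Reason: COUNT with WHERE vs conditional SUM (COALESCE handles empty-table NULL)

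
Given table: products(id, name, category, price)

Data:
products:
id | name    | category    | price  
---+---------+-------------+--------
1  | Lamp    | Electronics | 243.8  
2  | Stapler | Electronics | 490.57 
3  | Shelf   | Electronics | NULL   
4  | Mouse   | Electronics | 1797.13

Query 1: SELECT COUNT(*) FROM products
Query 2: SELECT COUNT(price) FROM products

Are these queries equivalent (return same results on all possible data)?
No, not equivalent

Query 1 returns: [(4,)]
Query 2 returns: [(3,)]

Reason: COUNT(*) includes NULLs, COUNT(column) excludes them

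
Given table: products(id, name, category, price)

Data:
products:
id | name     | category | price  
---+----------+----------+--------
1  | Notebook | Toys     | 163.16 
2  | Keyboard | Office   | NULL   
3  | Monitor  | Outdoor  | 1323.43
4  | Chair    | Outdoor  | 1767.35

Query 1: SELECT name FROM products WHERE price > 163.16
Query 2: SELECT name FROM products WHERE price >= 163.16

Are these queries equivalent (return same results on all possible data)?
No, not equivalent

Query 1 returns: [('Monitor',), ('Chair',)]
Query 2 returns: [('Notebook',), ('Monitor',), ('Chair',)]

Reason: > vs >= gives different results when price = 163.16 exists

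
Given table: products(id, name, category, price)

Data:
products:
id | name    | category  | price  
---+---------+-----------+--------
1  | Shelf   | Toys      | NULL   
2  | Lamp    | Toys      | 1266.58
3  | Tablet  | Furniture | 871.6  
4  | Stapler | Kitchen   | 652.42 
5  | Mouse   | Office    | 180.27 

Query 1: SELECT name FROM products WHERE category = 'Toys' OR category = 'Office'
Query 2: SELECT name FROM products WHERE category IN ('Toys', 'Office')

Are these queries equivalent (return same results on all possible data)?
Yes, equivalent

Both queries return: [('Lamp',), ('Mouse',), ('Shelf',)]

Reason: OR vs IN are equivalent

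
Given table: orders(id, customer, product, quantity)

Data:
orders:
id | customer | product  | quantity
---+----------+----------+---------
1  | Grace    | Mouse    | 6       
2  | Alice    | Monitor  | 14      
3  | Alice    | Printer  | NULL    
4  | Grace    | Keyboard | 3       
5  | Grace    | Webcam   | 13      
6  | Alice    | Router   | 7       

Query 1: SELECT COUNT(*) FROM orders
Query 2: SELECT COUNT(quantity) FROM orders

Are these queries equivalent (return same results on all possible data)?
No, not equivalent

Query 1 returns: [(6,)]
Query 2 returns: [(5,)]

Reason: COUNT(*) includes NULLs, COUNT(column) excludes them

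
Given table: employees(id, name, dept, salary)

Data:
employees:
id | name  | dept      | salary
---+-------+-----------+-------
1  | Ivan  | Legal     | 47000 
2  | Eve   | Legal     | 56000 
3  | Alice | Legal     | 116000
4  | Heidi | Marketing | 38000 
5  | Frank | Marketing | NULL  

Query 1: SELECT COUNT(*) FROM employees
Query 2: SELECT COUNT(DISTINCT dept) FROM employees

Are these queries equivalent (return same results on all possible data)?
No, not equivalent

Query 1 returns: [(5,)]
Query 2 returns: [(2,)]

Reason: COUNT(*) counts rows, COUNT(DISTINCT dept) counts unique depts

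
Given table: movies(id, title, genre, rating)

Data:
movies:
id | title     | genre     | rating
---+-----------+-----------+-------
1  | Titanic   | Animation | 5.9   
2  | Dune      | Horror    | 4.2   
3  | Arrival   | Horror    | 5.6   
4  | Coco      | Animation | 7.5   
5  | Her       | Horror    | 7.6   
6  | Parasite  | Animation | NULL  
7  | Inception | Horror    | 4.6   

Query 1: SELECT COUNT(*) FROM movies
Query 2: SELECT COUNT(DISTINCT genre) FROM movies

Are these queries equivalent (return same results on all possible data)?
No, not equivalent

Query 1 returns: [(7,)]
Query 2 returns: [(2,)]

Reason: COUNT(*) counts rows, COUNT(DISTINCT genre) counts unique genres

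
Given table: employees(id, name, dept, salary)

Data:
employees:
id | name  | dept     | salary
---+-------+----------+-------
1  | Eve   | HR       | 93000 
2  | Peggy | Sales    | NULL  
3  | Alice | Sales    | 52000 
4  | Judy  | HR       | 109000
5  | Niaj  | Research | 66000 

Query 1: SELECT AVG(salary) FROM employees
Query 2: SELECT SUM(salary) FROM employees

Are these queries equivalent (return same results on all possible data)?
No, not equivalent

Query 1 returns: [(80000.0,)]
Query 2 returns: [(320000,)]

Reason: AVG vs SUM give different aggregate values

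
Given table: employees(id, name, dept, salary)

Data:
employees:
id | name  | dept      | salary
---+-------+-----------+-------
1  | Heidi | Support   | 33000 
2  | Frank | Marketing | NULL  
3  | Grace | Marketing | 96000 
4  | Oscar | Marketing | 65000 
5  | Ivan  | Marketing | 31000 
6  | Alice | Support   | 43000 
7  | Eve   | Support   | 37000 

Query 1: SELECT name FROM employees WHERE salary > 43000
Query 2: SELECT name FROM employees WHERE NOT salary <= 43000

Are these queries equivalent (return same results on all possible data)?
Yes, equivalent

Both queries return: [('Grace',), ('Oscar',)]

Reason: Both filter salary > 43000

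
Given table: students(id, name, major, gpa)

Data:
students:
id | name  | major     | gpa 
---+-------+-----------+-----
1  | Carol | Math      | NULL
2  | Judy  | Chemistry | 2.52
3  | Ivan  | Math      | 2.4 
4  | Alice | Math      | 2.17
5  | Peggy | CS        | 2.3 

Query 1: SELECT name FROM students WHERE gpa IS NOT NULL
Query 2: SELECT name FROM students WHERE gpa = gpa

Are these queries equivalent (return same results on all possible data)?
Yes, equivalent

Both queries return: [('Alice',), ('Ivan',), ('Judy',), ('Peggy',)]

Reason: IS NOT NULL vs self-equality (both exclude NULLs)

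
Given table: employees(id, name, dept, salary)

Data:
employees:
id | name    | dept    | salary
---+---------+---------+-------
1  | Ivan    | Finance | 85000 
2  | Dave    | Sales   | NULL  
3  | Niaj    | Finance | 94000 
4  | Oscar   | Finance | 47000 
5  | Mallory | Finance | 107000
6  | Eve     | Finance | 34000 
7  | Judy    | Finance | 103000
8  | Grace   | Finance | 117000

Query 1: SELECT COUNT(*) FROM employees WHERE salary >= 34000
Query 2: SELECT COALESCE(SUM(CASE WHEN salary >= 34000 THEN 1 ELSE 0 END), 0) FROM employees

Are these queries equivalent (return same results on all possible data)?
Yes, equivalent

Both queries return: [(7,)]

Reason: COUNT with WHERE vs conditional SUM (COALESCE handles empty-table NULL)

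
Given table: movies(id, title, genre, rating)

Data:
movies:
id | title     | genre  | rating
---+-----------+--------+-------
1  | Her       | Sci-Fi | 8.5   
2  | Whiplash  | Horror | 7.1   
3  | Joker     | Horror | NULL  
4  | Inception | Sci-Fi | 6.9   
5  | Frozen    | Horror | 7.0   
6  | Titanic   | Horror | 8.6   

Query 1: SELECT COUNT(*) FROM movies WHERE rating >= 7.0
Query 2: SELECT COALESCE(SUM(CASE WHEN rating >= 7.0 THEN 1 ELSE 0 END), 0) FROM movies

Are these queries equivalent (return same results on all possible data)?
Yes, equivalent

Both queries return: [(4,)]

Reason: COUNT with WHERE vs conditional SUM (COALESCE handles empty-table NULL)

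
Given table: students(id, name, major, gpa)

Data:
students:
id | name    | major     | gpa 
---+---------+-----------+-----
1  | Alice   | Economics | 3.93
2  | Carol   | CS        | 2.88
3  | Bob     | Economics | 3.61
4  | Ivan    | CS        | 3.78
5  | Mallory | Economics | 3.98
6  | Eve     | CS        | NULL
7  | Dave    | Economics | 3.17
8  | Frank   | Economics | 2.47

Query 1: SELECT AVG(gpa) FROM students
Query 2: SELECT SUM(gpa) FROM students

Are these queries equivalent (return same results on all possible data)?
No, not equivalent

Query 1 returns: [(3.402857142857143,)]
Query 2 returns: [(23.82,)]

Reason: AVG vs SUM give different aggregate values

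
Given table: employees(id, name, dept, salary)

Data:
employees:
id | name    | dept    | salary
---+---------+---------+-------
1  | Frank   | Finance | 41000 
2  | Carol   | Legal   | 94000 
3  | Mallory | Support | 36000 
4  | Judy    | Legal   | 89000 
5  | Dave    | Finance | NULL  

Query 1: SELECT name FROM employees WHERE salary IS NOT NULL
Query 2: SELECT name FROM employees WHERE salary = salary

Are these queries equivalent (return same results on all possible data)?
Yes, equivalent

Both queries return: [('Carol',), ('Frank',), ('Judy',), ('Mallory',)]

Reason: IS NOT NULL vs self-equality (both exclude NULLs)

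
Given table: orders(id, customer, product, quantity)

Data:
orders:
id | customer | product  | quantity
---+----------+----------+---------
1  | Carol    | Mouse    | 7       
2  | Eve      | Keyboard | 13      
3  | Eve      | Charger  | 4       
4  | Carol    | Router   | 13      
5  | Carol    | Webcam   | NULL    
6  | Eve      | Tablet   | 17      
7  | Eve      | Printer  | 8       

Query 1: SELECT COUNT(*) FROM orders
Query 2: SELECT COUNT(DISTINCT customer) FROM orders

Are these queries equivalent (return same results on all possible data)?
No, not equivalent

Query 1 returns: [(7,)]
Query 2 returns: [(2,)]

Reason: COUNT(*) counts rows, COUNT(DISTINCT customer) counts unique customers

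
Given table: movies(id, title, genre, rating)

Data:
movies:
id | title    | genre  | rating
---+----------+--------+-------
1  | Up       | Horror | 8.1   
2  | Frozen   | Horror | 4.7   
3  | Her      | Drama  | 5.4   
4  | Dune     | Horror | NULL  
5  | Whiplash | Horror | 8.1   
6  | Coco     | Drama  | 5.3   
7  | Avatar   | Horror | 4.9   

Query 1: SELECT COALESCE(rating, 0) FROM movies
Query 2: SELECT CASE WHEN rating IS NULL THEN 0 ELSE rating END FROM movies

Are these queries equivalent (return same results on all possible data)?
Yes, equivalent

Both queries return: [(0,), (4.7,), (4.9,), (5.3,), (5.4,), (8.1,), (8.1,)]

Reason: COALESCE vs CASE for NULL handling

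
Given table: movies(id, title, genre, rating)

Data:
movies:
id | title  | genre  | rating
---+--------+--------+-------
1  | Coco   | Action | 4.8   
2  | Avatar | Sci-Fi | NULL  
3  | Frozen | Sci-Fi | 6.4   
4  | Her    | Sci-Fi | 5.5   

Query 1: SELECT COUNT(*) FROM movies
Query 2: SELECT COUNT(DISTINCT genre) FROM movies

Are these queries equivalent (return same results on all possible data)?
No, not equivalent

Query 1 returns: [(4,)]
Query 2 returns: [(2,)]

Reason: COUNT(*) counts rows, COUNT(DISTINCT genre) counts unique genres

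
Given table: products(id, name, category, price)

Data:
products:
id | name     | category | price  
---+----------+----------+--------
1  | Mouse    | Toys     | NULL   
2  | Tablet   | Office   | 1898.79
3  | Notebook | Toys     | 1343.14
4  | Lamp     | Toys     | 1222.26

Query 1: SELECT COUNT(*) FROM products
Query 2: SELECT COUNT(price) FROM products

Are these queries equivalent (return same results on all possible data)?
No, not equivalent

Query 1 returns: [(4,)]
Query 2 returns: [(3,)]

Reason: COUNT(*) includes NULLs, COUNT(column) excludes them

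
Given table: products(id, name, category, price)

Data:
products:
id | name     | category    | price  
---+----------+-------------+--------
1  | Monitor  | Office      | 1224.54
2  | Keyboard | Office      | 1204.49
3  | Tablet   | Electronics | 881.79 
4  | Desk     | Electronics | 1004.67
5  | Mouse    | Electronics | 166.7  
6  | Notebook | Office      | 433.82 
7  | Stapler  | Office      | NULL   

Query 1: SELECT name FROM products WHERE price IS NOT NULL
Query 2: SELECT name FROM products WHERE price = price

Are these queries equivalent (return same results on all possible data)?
Yes, equivalent

Both queries return: [('Desk',), ('Keyboard',), ('Monitor',), ('Mouse',), ('Notebook',), ('Tablet',)]

Reason: IS NOT NULL vs self-equality (both exclude NULLs)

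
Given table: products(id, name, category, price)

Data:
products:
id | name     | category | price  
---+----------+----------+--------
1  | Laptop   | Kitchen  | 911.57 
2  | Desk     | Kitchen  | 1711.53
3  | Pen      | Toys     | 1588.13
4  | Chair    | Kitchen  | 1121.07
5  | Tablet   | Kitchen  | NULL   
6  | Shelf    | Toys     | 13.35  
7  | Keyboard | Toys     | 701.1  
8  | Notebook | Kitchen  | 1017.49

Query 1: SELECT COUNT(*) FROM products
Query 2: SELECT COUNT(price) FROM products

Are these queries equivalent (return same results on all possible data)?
No, not equivalent

Query 1 returns: [(8,)]
Query 2 returns: [(7,)]

Reason: COUNT(*) includes NULLs, COUNT(column) excludes them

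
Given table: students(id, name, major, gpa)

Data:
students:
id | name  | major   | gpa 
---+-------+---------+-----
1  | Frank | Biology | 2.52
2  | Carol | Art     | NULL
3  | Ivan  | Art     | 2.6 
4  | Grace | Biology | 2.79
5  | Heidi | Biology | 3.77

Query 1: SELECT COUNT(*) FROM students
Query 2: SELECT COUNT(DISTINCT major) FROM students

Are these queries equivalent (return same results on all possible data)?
No, not equivalent

Query 1 returns: [(5,)]
Query 2 returns: [(2,)]

Reason: COUNT(*) counts rows, COUNT(DISTINCT major) counts unique majors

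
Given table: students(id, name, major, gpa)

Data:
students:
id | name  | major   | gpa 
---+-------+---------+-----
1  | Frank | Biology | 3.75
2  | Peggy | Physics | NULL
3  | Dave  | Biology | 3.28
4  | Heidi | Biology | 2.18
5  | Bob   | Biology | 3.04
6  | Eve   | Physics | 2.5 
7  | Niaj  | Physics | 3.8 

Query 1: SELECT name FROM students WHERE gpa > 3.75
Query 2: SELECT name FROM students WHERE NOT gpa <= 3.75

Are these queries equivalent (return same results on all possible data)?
Yes, equivalent

Both queries return: [('Niaj',)]

Reason: Both filter gpa > 3.75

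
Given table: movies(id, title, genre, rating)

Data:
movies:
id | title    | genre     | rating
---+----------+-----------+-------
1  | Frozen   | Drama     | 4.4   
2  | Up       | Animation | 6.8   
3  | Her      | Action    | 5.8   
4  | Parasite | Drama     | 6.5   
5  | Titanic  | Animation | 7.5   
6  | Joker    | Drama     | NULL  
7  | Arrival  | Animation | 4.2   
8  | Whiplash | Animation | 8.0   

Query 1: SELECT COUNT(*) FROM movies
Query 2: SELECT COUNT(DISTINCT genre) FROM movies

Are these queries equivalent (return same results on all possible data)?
No, not equivalent

Query 1 returns: [(8,)]
Query 2 returns: [(3,)]

Reason: COUNT(*) counts rows, COUNT(DISTINCT genre) counts unique genres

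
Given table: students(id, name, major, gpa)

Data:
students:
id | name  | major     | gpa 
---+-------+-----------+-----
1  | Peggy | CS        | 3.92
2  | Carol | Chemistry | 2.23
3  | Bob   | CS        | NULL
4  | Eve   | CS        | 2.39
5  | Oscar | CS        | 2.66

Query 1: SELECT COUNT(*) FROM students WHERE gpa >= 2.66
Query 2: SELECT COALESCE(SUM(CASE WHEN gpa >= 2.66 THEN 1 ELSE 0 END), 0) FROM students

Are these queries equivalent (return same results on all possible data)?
Yes, equivalent

Both queries return: [(2,)]

Reason: COUNT with WHERE vs conditional SUM (COALESCE handles empty-table NULL)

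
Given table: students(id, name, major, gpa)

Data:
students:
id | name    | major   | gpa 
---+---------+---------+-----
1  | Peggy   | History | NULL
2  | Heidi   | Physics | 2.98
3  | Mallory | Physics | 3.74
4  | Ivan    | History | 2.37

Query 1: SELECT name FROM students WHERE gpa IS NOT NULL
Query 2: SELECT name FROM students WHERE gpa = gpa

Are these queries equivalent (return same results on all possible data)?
Yes, equivalent

Both queries return: [('Heidi',), ('Ivan',), ('Mallory',)]

Reason: IS NOT NULL vs self-equality (both exclude NULLs)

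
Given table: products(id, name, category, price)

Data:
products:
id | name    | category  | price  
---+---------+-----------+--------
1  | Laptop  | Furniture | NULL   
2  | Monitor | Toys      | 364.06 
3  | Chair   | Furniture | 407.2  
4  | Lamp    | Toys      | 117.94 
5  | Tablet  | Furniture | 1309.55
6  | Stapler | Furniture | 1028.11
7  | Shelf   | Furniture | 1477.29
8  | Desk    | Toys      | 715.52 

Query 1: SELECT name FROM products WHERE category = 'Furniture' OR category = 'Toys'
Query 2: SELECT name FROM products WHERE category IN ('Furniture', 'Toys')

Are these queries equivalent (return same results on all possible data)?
Yes, equivalent

Both queries return: [('Chair',), ('Desk',), ('Lamp',), ('Laptop',), ('Monitor',), ('Shelf',), ('Stapler',), ('Tablet',)]

Reason: OR vs IN are equivalent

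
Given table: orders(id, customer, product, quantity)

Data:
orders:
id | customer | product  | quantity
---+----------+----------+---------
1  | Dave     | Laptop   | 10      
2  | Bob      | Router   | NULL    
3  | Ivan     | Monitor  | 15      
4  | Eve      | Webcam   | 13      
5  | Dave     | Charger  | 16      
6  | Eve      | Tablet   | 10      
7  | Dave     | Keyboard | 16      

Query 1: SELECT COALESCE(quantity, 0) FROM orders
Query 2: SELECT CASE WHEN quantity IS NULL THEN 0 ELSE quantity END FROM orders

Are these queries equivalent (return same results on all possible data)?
Yes, equivalent

Both queries return: [(0,), (10,), (10,), (13,), (15,), (16,), (16,)]

Reason: COALESCE vs CASE for NULL handling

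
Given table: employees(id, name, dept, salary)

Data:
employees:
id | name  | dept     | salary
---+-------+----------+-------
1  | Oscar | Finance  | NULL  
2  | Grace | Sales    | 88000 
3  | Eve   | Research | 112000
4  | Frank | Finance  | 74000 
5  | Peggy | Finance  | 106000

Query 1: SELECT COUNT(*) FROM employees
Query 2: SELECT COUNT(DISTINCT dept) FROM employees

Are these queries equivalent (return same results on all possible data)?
No, not equivalent

Query 1 returns: [(5,)]
Query 2 returns: [(3,)]

Reason: COUNT(*) counts rows, COUNT(DISTINCT dept) counts unique depts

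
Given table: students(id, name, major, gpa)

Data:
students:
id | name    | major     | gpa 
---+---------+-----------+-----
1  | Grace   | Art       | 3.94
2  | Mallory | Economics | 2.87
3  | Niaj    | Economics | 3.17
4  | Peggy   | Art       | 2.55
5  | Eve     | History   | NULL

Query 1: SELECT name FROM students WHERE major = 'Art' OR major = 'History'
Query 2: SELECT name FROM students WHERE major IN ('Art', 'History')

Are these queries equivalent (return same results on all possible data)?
Yes, equivalent

Both queries return: [('Eve',), ('Grace',), ('Peggy',)]

Reason: OR vs IN are equivalent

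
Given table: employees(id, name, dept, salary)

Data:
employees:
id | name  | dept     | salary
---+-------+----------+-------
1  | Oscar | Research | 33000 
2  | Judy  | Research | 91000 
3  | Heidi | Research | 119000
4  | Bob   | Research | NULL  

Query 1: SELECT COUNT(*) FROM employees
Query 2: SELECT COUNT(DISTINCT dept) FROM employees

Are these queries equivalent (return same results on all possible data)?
No, not equivalent

Query 1 returns: [(4,)]
Query 2 returns: [(1,)]

Reason: COUNT(*) counts rows, COUNT(DISTINCT dept) counts unique depts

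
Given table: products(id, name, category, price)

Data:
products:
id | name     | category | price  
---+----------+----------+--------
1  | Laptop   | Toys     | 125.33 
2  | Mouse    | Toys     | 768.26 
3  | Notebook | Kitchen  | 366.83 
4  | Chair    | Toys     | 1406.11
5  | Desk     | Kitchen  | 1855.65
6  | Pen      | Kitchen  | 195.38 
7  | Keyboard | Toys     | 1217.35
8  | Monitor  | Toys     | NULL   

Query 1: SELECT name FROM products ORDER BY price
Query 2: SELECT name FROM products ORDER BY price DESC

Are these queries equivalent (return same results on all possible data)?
No, not equivalent

Query 1 returns: [('Monitor',), ('Laptop',), ('Pen',), ('Notebook',), ('Mouse',), ('Keyboard',), ('Chair',), ('Desk',)]
Query 2 returns: [('Desk',), ('Chair',), ('Keyboard',), ('Mouse',), ('Notebook',), ('Pen',), ('Laptop',), ('Monitor',)]

Reason: ASC vs DESC gives opposite ordering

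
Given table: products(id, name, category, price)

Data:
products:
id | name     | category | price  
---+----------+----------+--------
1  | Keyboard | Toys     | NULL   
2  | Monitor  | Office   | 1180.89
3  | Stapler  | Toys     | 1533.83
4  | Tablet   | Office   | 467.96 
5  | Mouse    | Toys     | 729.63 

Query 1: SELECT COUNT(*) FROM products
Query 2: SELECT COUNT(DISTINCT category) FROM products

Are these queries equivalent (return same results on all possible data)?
No, not equivalent

Query 1 returns: [(5,)]
Query 2 returns: [(2,)]

Reason: COUNT(*) counts rows, COUNT(DISTINCT category) counts unique categorys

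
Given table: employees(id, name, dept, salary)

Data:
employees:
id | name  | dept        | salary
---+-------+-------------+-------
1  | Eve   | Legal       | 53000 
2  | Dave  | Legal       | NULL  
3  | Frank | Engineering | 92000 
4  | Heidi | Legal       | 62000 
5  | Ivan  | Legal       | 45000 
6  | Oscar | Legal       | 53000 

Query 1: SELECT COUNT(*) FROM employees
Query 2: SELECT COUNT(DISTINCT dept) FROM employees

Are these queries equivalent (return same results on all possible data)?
No, not equivalent

Query 1 returns: [(6,)]
Query 2 returns: [(2,)]

Reason: COUNT(*) counts rows, COUNT(DISTINCT dept) counts unique depts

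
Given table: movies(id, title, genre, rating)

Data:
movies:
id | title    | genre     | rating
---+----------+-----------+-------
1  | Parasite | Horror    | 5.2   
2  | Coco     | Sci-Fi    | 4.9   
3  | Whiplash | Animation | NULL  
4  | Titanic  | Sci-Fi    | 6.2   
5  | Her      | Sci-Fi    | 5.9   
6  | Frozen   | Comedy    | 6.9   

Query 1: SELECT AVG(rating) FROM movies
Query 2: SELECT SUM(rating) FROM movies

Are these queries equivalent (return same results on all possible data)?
No, not equivalent

Query 1 returns: [(5.82,)]
Query 2 returns: [(29.1,)]

Reason: AVG vs SUM give different aggregate values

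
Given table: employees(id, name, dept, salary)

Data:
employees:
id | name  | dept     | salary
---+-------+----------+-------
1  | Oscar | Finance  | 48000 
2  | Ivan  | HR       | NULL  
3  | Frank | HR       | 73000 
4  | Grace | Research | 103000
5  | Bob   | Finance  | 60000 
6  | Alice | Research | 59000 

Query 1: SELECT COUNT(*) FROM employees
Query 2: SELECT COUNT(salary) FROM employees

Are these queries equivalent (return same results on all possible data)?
No, not equivalent

Query 1 returns: [(6,)]
Query 2 returns: [(5,)]

Reason: COUNT(*) includes NULLs, COUNT(column) excludes them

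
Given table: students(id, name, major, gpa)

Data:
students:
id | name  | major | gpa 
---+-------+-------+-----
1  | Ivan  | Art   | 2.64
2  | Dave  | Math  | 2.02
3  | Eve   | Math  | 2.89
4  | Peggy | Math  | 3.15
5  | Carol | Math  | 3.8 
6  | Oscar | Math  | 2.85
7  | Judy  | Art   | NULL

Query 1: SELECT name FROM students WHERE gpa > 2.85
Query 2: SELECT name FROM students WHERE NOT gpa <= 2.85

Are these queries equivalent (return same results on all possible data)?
Yes, equivalent

Both queries return: [('Carol',), ('Eve',), ('Peggy',)]

Reason: Both filter gpa > 2.85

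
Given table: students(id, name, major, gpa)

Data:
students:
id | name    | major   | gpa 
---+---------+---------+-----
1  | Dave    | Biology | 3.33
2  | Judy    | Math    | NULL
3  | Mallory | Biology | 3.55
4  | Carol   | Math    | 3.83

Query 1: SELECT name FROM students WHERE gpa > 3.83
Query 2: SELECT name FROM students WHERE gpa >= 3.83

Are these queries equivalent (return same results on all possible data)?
No, not equivalent

Query 1 returns: []
Query 2 returns: [('Carol',)]

Reason: > vs >= gives different results when gpa = 3.83 exists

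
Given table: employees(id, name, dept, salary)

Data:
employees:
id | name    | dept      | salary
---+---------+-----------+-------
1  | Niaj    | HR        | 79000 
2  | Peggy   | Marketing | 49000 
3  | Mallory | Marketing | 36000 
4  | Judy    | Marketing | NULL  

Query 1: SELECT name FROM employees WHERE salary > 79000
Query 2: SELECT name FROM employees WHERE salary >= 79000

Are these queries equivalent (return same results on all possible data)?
No, not equivalent

Query 1 returns: []
Query 2 returns: [('Niaj',)]

Reason: > vs >= gives different results when salary = 79000 exists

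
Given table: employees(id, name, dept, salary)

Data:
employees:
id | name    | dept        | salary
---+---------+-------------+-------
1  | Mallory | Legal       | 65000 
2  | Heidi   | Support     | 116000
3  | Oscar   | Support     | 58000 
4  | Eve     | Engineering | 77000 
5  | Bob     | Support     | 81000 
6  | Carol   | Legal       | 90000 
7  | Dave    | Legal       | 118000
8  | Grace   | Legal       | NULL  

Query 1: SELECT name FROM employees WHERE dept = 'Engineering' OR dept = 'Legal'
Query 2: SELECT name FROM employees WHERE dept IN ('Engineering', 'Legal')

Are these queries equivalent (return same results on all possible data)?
Yes, equivalent

Both queries return: [('Carol',), ('Dave',), ('Eve',), ('Grace',), ('Mallory',)]

Reason: OR vs IN are equivalent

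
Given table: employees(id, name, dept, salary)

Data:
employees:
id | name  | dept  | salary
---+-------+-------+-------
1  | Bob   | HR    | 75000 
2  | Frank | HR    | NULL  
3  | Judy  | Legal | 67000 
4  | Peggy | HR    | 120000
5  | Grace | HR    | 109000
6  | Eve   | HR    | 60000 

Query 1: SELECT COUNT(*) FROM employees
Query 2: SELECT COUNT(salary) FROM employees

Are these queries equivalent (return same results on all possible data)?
No, not equivalent

Query 1 returns: [(6,)]
Query 2 returns: [(5,)]

Reason: COUNT(*) includes NULLs, COUNT(column) excludes them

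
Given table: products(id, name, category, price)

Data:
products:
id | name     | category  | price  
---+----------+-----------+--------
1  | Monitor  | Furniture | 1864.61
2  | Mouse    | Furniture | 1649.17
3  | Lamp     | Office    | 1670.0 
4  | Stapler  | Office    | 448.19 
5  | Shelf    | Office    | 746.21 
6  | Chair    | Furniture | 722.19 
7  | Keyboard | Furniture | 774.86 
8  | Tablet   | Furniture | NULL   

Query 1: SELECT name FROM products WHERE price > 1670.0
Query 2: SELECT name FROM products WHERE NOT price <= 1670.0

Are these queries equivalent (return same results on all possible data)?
Yes, equivalent

Both queries return: [('Monitor',)]

Reason: Both filter price > 1670.0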